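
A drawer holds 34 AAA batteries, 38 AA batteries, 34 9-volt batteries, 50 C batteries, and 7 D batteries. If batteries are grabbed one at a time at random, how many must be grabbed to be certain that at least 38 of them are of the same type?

In the worst case we take at most 37 of each type, but all 34 AAA, all 34 9-volt, and all 7 D (fewer than 37), giving 34 + 37 + 34 + 37 + 7 = 149.
One more battery then forces some type to 38, so 149 + 1 = 150.

150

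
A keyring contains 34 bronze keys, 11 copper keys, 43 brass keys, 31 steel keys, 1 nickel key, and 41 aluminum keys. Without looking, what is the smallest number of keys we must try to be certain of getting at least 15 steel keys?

145

The worst case draws every non-steel key first: 34 + 11 + 43 + 1 + 41 = 130.
The next 15 draws are then forced to be steel, giving 130 + 15 = 145.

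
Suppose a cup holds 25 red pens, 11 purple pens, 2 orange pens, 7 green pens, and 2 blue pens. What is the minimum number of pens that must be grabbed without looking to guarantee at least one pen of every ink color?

46

The hardest ink color to obtain is orange: we could draw every other pen first — 47 − 2 = 45 pens — without a single orange one.
The next draw must be orange, so 45 + 1 = 46.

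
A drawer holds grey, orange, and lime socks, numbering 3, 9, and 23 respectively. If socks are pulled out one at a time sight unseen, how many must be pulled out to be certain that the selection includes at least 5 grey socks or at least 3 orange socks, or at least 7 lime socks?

The worst case stops just short of every target: all 3 grey, 2 orange, 6 lime — 3 + 2 + 6 = 11 socks.
One more sock must push some color to its target, so 11 + 1 = 12.

12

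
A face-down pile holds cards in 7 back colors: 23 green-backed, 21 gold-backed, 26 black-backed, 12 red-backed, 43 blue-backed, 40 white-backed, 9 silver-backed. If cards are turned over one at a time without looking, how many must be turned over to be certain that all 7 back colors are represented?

166

The hardest back color to obtain is silver-backed: we could draw every other card first — 174 − 9 = 165 cards — without a single silver-backed one.
The next draw must be silver-backed, so 165 + 1 = 166.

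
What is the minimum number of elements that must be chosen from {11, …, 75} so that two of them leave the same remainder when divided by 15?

16

Group the integers by remainder mod 15; there are 15 residue classes, each nonempty in this range.
Choosing one from each class (15 integers) avoids any shared remainder.
One more choice must repeat a class, so two differ by a multiple of 15. Hence 15 + 1 = 16.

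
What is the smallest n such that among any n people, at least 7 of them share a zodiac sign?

73

There are 12 zodiac signs acting as pigeonholes.
With 12 × 6 = 72 people we could place exactly 6 in each, with no class reaching 7.
One more forces some class to hold 7, so 72 + 1 = 73.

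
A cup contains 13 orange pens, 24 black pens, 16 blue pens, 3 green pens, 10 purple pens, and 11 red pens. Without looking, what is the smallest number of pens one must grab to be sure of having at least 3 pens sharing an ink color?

The worst case takes 2 pens of each ink color without reaching 3 of any: 6 × 2 = 12.
The next pen must bring some ink color to 3, so 12 + 1 = 13.

13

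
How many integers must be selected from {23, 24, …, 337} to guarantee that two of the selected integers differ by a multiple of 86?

Group the integers by remainder mod 86; there are 86 residue classes, each nonempty in this range.
Choosing one from each class (86 integers) avoids any shared remainder.
One more choice must repeat a class, so two differ by a multiple of 86. Hence 86 + 1 = 87.

87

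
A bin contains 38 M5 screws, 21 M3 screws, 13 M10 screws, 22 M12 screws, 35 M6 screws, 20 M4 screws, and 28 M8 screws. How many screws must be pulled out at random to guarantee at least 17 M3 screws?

The worst case draws every non-M3 screw first: 38 + 13 + 22 + 35 + 20 + 28 = 156.
The next 17 draws are then forced to be M3, giving 156 + 17 = 173.

173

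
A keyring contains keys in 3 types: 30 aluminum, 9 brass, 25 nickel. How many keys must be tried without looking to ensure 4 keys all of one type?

The worst case takes 3 keys of each type without reaching 4 of any: 3 × 3 = 9.
The next key must bring some type to 4, so 9 + 1 = 10.

10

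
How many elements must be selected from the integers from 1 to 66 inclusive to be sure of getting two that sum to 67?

Partition {1, …, 66} into 33 pairs: {1,66}, {2,65}, …, {33,34}.
Choosing 33 integers — say the integers 1 through 33 — takes one from each pair and avoids the property.
Choosing 34 forces two into the same pair by pigeonhole, and those sum to 67. So 34.

34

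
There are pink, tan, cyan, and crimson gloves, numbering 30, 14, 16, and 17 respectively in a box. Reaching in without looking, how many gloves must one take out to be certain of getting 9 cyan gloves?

70

The worst case draws every non-cyan glove first: 30 + 14 + 17 = 61.
The next 9 draws are then forced to be cyan, giving 61 + 9 = 70.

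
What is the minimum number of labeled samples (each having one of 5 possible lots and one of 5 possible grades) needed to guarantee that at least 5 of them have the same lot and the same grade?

101

There are 5 × 5 = 25 (lot, grade) combinations acting as pigeonholes.
With 25 × 4 = 100 labeled samples we could place exactly 4 in each, with no (lot, grade) pair reaching 5.
One more forces some (lot, grade) pair to hold 5, so 100 + 1 = 101.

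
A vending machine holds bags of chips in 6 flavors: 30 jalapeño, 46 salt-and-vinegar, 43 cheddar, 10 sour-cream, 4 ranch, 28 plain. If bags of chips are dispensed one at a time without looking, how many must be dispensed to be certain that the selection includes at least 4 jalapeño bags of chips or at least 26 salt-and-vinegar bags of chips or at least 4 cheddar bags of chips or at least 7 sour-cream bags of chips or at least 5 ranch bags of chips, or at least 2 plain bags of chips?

Each of the 6 flavors has its own threshold; avoid all of them simultaneously.
The worst case stops just short of every target: 3 jalapeño, 25 salt-and-vinegar, 3 cheddar, 6 sour-cream, 4 ranch, 1 plain — 3 + 25 + 3 + 6 + 4 + 1 = 42 bags of chips.
One more bag of chips must push some flavor to its target, so 42 + 1 = 43.

43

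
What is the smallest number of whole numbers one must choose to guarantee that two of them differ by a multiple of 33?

34

Two integers differ by a multiple of 33 exactly when they share a remainder mod 33.
There are 33 residue classes mod 33, so 33 integers can all lie in distinct classes.
One more integer must repeat a residue, giving a difference divisible by 33. So n = 33 + 1 = 34.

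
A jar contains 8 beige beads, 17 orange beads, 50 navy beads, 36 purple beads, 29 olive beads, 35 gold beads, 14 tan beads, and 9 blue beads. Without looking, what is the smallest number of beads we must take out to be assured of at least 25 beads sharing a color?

In the worst case we take at most 24 of each color, but all 8 beige, all 17 orange, all 14 tan, and all 9 blue (fewer than 24), giving 8 + 17 + 24 + 24 + 24 + 24 + 14 + 9 = 144.
One more bead then forces some color to 25, so 144 + 1 = 145.

145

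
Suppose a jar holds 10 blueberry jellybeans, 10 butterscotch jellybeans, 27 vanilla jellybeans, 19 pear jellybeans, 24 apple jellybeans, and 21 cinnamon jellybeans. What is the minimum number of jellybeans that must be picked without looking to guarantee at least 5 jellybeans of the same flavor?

25

Treat the 6 flavors as pigeonholes.
The worst case takes 4 jellybeans of each flavor without reaching 5 of any: 6 × 4 = 24.
The next jellybean must bring some flavor to 5, so 24 + 1 = 25.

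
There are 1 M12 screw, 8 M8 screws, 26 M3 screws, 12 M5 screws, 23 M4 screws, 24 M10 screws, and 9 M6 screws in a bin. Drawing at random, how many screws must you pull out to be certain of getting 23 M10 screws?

To avoid M10 screws as long as possible, exhaust the other 6 sizes first.
The worst case draws every non-M10 screw first: 1 + 8 + 26 + 12 + 23 + 9 = 79.
The next 23 draws are then forced to be M10, giving 79 + 23 = 102.

102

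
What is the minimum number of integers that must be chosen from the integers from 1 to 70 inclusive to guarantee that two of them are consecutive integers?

Partition {1, …, 70} into 35 pairs: {1,2}, {3,4}, …, {69,70}.
Choosing 35 integers — say the 35 even numbers 2, 4, …, 70 — takes one from each pair and avoids the property.
Choosing 36 forces two into the same pair by pigeonhole, and those are consecutive. So 36.

36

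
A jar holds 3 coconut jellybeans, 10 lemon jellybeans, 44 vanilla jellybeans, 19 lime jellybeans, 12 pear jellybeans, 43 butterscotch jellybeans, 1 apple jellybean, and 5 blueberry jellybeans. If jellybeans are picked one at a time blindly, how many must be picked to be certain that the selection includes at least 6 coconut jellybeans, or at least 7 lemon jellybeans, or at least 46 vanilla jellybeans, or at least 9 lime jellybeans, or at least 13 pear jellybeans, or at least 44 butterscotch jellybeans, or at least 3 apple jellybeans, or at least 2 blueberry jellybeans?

119

The worst case stops just short of every target: all 3 coconut, 6 lemon, all 44 vanilla, 8 lime, 12 pear, 43 butterscotch, all 1 apple, 1 blueberry — 3 + 6 + 44 + 8 + 12 + 43 + 1 + 1 = 118 jellybeans.
One more jellybean must push some flavor to its target, so 118 + 1 = 119.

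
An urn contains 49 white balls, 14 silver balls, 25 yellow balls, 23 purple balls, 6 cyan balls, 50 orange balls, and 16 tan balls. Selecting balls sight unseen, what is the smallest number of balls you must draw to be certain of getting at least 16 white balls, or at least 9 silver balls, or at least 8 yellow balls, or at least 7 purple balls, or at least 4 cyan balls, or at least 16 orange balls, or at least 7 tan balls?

61

Each of the 7 colors has its own threshold; avoid all of them simultaneously.
The worst case stops just short of every target: 15 white, 8 silver, 7 yellow, 6 purple, 3 cyan, 15 orange, 6 tan — 15 + 8 + 7 + 6 + 3 + 15 + 6 = 60 balls.
One more ball must push some color to its target, so 60 + 1 = 61.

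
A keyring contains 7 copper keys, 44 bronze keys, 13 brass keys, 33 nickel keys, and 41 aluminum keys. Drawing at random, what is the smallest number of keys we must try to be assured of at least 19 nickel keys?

The worst case draws every non-nickel key first: 7 + 44 + 13 + 41 = 105.
The next 19 draws are then forced to be nickel, giving 105 + 19 = 124.

124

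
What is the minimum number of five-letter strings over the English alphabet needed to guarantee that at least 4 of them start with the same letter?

There are 26 possible first letters acting as pigeonholes.
With 26 × 3 = 78 five-letter strings over the English alphabet we could place exactly 3 in each, with no class reaching 4.
One more forces some class to hold 4, so 78 + 1 = 79.

79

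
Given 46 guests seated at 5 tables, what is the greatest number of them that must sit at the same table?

If each of the 5 tables held at most 9, the total would be at most 5 × 9 = 45 < 46, a contradiction.
So at least one holds ⌈46/5⌉ = 10.

10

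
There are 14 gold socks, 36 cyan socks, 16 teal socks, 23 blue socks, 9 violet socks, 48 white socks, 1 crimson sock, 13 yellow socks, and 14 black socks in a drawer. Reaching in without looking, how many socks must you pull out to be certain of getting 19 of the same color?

In the worst case we take at most 18 of each color, but all 14 gold, all 16 teal, all 9 violet, all 1 crimson, all 13 yellow, and all 14 black (fewer than 18), giving 14 + 18 + 16 + 18 + 9 + 18 + 1 + 13 + 14 = 121.
One more sock then forces some color to 19, so 121 + 1 = 122.

122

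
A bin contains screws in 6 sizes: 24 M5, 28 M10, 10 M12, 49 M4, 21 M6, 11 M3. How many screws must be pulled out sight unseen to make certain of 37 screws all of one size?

In the worst case we take at most 36 of each size, but all 24 M5, all 28 M10, all 10 M12, all 21 M6, and all 11 M3 (fewer than 36), giving 24 + 28 + 10 + 36 + 21 + 11 = 130.
One more screw then forces some size to 37, so 130 + 1 = 131.

131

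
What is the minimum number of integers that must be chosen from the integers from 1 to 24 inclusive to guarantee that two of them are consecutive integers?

13

Partition {1, …, 24} into 12 pairs: {1,2}, {3,4}, …, {23,24}.
Choosing 12 integers — say the 12 even numbers 2, 4, …, 24 — takes one from each pair and avoids the property.
Choosing 13 forces two into the same pair by pigeonhole, and those are consecutive. So 13.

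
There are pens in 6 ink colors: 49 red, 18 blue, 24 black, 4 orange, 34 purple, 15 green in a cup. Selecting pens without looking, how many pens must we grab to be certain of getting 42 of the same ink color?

137

In the worst case we take at most 41 of each ink color, but all 18 blue, all 24 black, all 4 orange, all 34 purple, and all 15 green (fewer than 41), giving 41 + 18 + 24 + 4 + 34 + 15 = 136.
One more pen then forces some ink color to 42, so 136 + 1 = 137.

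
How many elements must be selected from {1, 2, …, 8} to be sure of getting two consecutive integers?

5

Partition {1, …, 8} into 4 pairs: {1,2}, {3,4}, …, {7,8}.
Choosing 4 integers — say the 4 even numbers 2, 4, …, 8 — takes one from each pair and avoids the property.
Choosing 5 forces two into the same pair by pigeonhole, and those are consecutive. So 5.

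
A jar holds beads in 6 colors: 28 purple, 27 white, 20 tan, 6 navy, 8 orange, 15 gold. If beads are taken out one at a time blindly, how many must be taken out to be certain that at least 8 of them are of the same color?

Treat the 6 colors as pigeonholes.
In the worst case we take at most 7 of each color, but all 6 navy (fewer than 7), giving 7 + 7 + 7 + 6 + 7 + 7 = 41.
One more bead then forces some color to 8, so 41 + 1 = 42.

42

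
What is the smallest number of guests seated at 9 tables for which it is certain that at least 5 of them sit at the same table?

There are 9 tables acting as pigeonholes.
With 9 × 4 = 36 guests we could place exactly 4 in each, with no class reaching 5.
One more forces some class to hold 5, so 36 + 1 = 37.

37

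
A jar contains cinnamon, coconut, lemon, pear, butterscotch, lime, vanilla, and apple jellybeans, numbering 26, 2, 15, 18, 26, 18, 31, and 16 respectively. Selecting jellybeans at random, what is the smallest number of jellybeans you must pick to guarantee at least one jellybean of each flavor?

The hardest flavor to obtain is coconut: we could draw every other jellybean first — 152 − 2 = 150 jellybeans — without a single coconut one.
The next draw must be coconut, so 150 + 1 = 151.

151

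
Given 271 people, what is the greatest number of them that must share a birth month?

23

The 271 people fall into 12 months of the year.
If each of the 12 months of the year held at most 22, the total would be at most 12 × 22 = 264 < 271, a contradiction.
So at least one holds ⌈271/12⌉ = 23.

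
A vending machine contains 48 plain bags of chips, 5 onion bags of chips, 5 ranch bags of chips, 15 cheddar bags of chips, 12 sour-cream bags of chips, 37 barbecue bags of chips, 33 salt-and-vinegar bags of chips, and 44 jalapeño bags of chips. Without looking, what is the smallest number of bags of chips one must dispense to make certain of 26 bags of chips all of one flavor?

Treat the 8 flavors as pigeonholes.
In the worst case we take at most 25 of each flavor, but all 5 onion, all 5 ranch, all 15 cheddar, and all 12 sour-cream (fewer than 25), giving 25 + 5 + 5 + 15 + 12 + 25 + 25 + 25 = 137.
One more bag of chips then forces some flavor to 26, so 137 + 1 = 138.

138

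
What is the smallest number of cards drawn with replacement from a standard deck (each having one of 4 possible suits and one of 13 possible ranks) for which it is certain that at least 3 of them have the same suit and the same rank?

There are 4 × 13 = 52 (suit, rank) combinations acting as pigeonholes.
With 52 × 2 = 104 cards drawn with replacement from a standard deck we could place exactly 2 in each, with no (suit, rank) pair reaching 3.
One more forces some (suit, rank) pair to hold 3, so 104 + 1 = 105.

105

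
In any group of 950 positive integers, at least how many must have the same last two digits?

There are 100 possible two-digit endings, which serve as the pigeonholes.
If each of the 100 possible two-digit endings held at most 9, the total would be at most 100 × 9 = 900 < 950, a contradiction.
So at least one holds ⌈950/100⌉ = 10.

10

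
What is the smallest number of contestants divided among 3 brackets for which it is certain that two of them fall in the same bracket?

4

There are 3 brackets acting as pigeonholes.
With 3 contestants we could place one in each, avoiding any repeat.
One more forces some class to hold 2, so 3 + 1 = 4.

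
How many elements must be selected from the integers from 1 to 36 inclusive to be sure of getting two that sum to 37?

Partition {1, …, 36} into 18 pairs: {1,36}, {2,35}, …, {18,19}.
Choosing 18 integers — say the integers 1 through 18 — takes one from each pair and avoids the property.
Choosing 19 forces two into the same pair by pigeonhole, and those sum to 37. So 19.

19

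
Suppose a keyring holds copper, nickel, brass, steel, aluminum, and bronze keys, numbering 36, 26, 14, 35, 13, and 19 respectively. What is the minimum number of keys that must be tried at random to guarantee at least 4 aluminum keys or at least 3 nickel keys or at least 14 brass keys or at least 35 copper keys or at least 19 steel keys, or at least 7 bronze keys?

The worst case stops just short of every target: 34 copper, 2 nickel, 13 brass, 18 steel, 3 aluminum, 6 bronze — 34 + 2 + 13 + 18 + 3 + 6 = 76 keys.
One more key must push some type to its target, so 76 + 1 = 77.

77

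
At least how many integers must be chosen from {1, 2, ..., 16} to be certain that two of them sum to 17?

9

Partition {1, …, 16} into 8 pairs: {1,16}, {2,15}, …, {8,9}.
Choosing 8 integers — say the integers 1 through 8 — takes one from each pair and avoids the property.
Choosing 9 forces two into the same pair by pigeonhole, and those sum to 17. So 9.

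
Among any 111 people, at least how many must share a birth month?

The 111 people fall into 12 months of the year.
If each of the 12 months of the year held at most 9, the total would be at most 12 × 9 = 108 < 111, a contradiction.
So at least one holds ⌈111/12⌉ = 10.

10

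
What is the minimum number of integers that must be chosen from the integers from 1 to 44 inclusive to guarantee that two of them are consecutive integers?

23

Partition {1, …, 44} into 22 pairs: {1,2}, {3,4}, …, {43,44}.
Choosing 22 integers — say the 22 even numbers 2, 4, …, 44 — takes one from each pair and avoids the property.
Choosing 23 forces two into the same pair by pigeonhole, and those are consecutive. So 23.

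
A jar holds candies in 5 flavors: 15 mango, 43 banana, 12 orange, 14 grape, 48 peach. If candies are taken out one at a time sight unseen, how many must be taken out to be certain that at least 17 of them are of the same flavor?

74

In the worst case we take at most 16 of each flavor, but all 15 mango, all 12 orange, and all 14 grape (fewer than 16), giving 15 + 16 + 12 + 14 + 16 = 73.
One more candy then forces some flavor to 17, so 73 + 1 = 74.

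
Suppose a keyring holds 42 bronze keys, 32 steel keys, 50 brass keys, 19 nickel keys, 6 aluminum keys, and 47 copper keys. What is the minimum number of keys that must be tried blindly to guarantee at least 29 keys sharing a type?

In the worst case we take at most 28 of each type, but all 19 nickel and all 6 aluminum (fewer than 28), giving 28 + 28 + 28 + 19 + 6 + 28 = 137.
One more key then forces some type to 29, so 137 + 1 = 138.

138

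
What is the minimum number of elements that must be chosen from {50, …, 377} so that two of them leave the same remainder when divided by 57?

Group the integers by remainder mod 57; there are 57 residue classes, each nonempty in this range.
Choosing one from each class (57 integers) avoids any shared remainder.
One more choice must repeat a class, so two differ by a multiple of 57. Hence 57 + 1 = 58.

58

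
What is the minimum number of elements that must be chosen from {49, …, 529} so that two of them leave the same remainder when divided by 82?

Group the integers by remainder mod 82; there are 82 residue classes, each nonempty in this range.
Choosing one from each class (82 integers) avoids any shared remainder.
One more choice must repeat a class, so two differ by a multiple of 82. Hence 82 + 1 = 83.

83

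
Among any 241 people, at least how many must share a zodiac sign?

21

The 241 people fall into 12 zodiac signs.
If each of the 12 zodiac signs held at most 20, the total would be at most 12 × 20 = 240 < 241, a contradiction.
So at least one holds ⌈241/12⌉ = 21.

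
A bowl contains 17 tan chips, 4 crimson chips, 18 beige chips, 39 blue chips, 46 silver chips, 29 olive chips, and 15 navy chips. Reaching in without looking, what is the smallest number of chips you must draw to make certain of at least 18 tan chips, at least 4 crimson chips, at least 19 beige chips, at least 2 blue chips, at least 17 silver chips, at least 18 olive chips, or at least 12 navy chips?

The worst case stops just short of every target: 17 tan, 3 crimson, 18 beige, 1 blue, 16 silver, 17 olive, 11 navy — 17 + 3 + 18 + 1 + 16 + 17 + 11 = 83 chips.
One more chip must push some color to its target, so 83 + 1 = 84.

84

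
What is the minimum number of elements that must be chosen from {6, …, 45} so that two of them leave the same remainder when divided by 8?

Group the integers by remainder mod 8; there are 8 residue classes, each nonempty in this range.
Choosing one from each class (8 integers) avoids any shared remainder.
One more choice must repeat a class, so two differ by a multiple of 8. Hence 8 + 1 = 9.

9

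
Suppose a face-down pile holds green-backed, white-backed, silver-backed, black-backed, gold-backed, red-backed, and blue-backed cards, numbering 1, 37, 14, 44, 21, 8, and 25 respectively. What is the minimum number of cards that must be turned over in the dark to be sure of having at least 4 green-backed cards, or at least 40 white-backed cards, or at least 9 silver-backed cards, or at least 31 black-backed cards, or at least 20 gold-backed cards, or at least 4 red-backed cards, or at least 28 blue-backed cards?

124

The worst case stops just short of every target: all 1 green-backed, all 37 white-backed, 8 silver-backed, 30 black-backed, 19 gold-backed, 3 red-backed, all 25 blue-backed — 1 + 37 + 8 + 30 + 19 + 3 + 25 = 123 cards.
One more card must push some back color to its target, so 123 + 1 = 124.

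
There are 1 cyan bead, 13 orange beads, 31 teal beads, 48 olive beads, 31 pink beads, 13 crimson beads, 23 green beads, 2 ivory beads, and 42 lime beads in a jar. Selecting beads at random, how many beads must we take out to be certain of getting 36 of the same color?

185

In the worst case we take at most 35 of each color, but all 1 cyan, all 13 orange, all 31 teal, all 31 pink, all 13 crimson, all 23 green, and all 2 ivory (fewer than 35), giving 1 + 13 + 31 + 35 + 31 + 13 + 23 + 2 + 35 = 184.
One more bead then forces some color to 36, so 184 + 1 = 185.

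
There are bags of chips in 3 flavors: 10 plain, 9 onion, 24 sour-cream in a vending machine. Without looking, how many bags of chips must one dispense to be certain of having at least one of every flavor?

The hardest flavor to obtain is onion: we could draw every other bag of chips first — 43 − 9 = 34 bags of chips — without a single onion one.
The next draw must be onion, so 34 + 1 = 35.

35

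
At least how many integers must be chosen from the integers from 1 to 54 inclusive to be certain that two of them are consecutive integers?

Partition {1, …, 54} into 27 pairs: {1,2}, {3,4}, …, {53,54}.
Choosing 27 integers — say the 27 even numbers 2, 4, …, 54 — takes one from each pair and avoids the property.
Choosing 28 forces two into the same pair by pigeonhole, and those are consecutive. So 28.

28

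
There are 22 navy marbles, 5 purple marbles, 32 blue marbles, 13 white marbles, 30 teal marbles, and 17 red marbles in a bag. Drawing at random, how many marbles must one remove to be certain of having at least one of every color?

The hardest color to obtain is purple: we could draw every other marble first — 119 − 5 = 114 marbles — without a single purple one.
The next draw must be purple, so 114 + 1 = 115.

115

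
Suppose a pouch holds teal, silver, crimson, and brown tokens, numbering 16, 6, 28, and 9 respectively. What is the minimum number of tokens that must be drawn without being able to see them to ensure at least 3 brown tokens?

The worst case draws every non-brown token first: 16 + 6 + 28 = 50.
The next 3 draws are then forced to be brown, giving 50 + 3 = 53.

53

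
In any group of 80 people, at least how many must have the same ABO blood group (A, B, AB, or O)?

There are 4 ABO blood groups, which serve as the pigeonholes.
If each of the 4 ABO blood groups held at most 19, the total would be at most 4 × 19 = 76 < 80, a contradiction.
So at least one holds ⌈80/4⌉ = 20.

20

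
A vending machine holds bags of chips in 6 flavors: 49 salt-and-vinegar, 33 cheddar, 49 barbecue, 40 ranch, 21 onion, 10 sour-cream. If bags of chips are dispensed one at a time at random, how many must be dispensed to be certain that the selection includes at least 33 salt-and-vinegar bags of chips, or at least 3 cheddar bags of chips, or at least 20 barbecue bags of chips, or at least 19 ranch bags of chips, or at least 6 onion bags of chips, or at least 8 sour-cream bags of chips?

84

The worst case stops just short of every target: 32 salt-and-vinegar, 2 cheddar, 19 barbecue, 18 ranch, 5 onion, 7 sour-cream — 32 + 2 + 19 + 18 + 5 + 7 = 83 bags of chips.
One more bag of chips must push some flavor to its target, so 83 + 1 = 84.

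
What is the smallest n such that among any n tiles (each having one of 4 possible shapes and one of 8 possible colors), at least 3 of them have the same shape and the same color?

65

There are 4 × 8 = 32 (shape, color) combinations acting as pigeonholes.
With 32 × 2 = 64 tiles we could place exactly 2 in each, with no (shape, color) pair reaching 3.
One more forces some (shape, color) pair to hold 3, so 64 + 1 = 65.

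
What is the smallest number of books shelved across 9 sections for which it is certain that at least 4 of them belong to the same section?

There are 9 sections acting as pigeonholes.
With 9 × 3 = 27 books we could place exactly 3 in each, with no class reaching 4.
One more forces some class to hold 4, so 27 + 1 = 28.

28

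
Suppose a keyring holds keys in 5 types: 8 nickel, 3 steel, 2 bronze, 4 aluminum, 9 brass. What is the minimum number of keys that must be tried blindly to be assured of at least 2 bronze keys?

The worst case draws every non-bronze key first: 8 + 3 + 4 + 9 = 24.
The next 2 draws are then forced to be bronze, giving 24 + 2 = 26.

26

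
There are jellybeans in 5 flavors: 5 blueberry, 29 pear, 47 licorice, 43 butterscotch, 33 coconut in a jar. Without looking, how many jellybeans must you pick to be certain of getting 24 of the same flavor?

In the worst case we take at most 23 of each flavor, but all 5 blueberry (fewer than 23), giving 5 + 23 + 23 + 23 + 23 = 97.
One more jellybean then forces some flavor to 24, so 97 + 1 = 98.

98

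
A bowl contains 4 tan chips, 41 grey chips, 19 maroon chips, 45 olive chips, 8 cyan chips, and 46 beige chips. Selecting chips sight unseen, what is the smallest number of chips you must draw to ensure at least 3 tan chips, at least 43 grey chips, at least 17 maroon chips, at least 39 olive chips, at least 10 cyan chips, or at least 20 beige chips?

125

The worst case stops just short of every target: 2 tan, all 41 grey, 16 maroon, 38 olive, all 8 cyan, 19 beige — 2 + 41 + 16 + 38 + 8 + 19 = 124 chips.
One more chip must push some color to its target, so 124 + 1 = 125.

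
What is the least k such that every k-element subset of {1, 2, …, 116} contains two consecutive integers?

Partition {1, …, 116} into 58 pairs: {1,2}, {3,4}, …, {115,116}.
Choosing 58 integers — say the 58 even numbers 2, 4, …, 116 — takes one from each pair and avoids the property.
Choosing 59 forces two into the same pair by pigeonhole, and those are consecutive. So 59.

59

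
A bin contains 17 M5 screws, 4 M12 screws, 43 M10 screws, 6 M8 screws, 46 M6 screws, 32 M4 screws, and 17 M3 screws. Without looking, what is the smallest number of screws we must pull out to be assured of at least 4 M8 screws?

To avoid M8 screws as long as possible, exhaust the other 6 sizes first.
The worst case draws every non-M8 screw first: 17 + 4 + 43 + 46 + 32 + 17 = 159.
The next 4 draws are then forced to be M8, giving 159 + 4 = 163.

163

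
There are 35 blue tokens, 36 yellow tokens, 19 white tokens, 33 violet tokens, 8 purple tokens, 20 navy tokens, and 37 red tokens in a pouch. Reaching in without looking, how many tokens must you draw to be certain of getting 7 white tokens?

176

The worst case draws every non-white token first: 35 + 36 + 33 + 8 + 20 + 37 = 169.
The next 7 draws are then forced to be white, giving 169 + 7 = 176.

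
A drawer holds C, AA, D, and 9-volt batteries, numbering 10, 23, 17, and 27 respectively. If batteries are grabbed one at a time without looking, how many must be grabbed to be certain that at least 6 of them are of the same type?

21

Treat the 4 types as pigeonholes.
The worst case takes 5 batteries of each type without reaching 6 of any: 4 × 5 = 20.
The next battery must bring some type to 6, so 20 + 1 = 21.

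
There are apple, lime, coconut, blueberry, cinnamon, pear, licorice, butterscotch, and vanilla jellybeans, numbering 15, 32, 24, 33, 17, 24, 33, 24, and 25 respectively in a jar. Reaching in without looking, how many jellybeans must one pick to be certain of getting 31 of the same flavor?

Treat the 9 flavors as pigeonholes.
In the worst case we take at most 30 of each flavor, but all 15 apple, all 24 coconut, all 17 cinnamon, all 24 pear, all 24 butterscotch, and all 25 vanilla (fewer than 30), giving 15 + 30 + 24 + 30 + 17 + 24 + 30 + 24 + 25 = 219.
One more jellybean then forces some flavor to 31, so 219 + 1 = 220.

220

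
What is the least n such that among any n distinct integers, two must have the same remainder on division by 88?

Two integers differ by a multiple of 88 exactly when they share a remainder mod 88.
There are 88 residue classes mod 88, so 88 integers can all lie in distinct classes.
One more integer must repeat a residue, giving a difference divisible by 88. So n = 88 + 1 = 89.

89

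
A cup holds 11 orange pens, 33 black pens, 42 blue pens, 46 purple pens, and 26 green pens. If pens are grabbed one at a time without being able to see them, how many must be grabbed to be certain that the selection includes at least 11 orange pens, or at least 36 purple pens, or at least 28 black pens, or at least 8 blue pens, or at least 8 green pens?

The worst case stops just short of every target: 10 orange, 27 black, 7 blue, 35 purple, 7 green — 10 + 27 + 7 + 35 + 7 = 86 pens.
One more pen must push some ink color to its target, so 86 + 1 = 87.

87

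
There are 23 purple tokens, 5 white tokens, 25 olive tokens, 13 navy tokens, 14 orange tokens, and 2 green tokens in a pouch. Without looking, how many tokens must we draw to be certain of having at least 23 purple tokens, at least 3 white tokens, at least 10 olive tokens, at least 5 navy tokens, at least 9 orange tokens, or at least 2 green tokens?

47

The worst case stops just short of every target: 22 purple, 2 white, 9 olive, 4 navy, 8 orange, 1 green — 22 + 2 + 9 + 4 + 8 + 1 = 46 tokens.
One more token must push some color to its target, so 46 + 1 = 47.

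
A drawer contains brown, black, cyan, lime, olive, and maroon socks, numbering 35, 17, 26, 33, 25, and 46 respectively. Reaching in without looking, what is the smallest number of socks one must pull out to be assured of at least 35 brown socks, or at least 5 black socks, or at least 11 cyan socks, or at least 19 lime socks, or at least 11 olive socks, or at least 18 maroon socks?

94

The worst case stops just short of every target: 34 brown, 4 black, 10 cyan, 18 lime, 10 olive, 17 maroon — 34 + 4 + 10 + 18 + 10 + 17 = 93 socks.
One more sock must push some color to its target, so 93 + 1 = 94.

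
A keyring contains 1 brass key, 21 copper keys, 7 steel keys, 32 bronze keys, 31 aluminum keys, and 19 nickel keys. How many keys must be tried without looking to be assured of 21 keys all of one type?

88

In the worst case we take at most 20 of each type, but all 1 brass, all 7 steel, and all 19 nickel (fewer than 20), giving 1 + 20 + 7 + 20 + 20 + 19 = 87.
One more key then forces some type to 21, so 87 + 1 = 88.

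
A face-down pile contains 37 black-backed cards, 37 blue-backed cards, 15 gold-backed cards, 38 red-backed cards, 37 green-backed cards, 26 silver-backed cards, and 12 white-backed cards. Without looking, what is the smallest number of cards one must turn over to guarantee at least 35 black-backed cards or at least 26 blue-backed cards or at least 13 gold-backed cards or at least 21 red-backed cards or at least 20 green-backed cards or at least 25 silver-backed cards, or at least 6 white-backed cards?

Each of the 7 back colors has its own threshold; avoid all of them simultaneously.
The worst case stops just short of every target: 34 black-backed, 25 blue-backed, 12 gold-backed, 20 red-backed, 19 green-backed, 24 silver-backed, 5 white-backed — 34 + 25 + 12 + 20 + 19 + 24 + 5 = 139 cards.
One more card must push some back color to its target, so 139 + 1 = 140.

140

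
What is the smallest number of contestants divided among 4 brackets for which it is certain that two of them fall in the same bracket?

There are 4 brackets acting as pigeonholes.
With 4 contestants we could place one in each, avoiding any repeat.
One more forces some class to hold 2, so 4 + 1 = 5.

5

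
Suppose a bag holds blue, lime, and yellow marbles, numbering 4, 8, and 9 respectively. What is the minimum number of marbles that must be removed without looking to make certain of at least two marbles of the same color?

The worst case takes 1 marble of each color without reaching 2 of any: 3 × 1 = 3.
The next marble must bring some color to 2, so 3 + 1 = 4.

4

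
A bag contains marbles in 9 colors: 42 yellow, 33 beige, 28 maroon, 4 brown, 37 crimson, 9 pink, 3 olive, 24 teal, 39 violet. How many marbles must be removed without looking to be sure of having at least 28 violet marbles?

208

The worst case draws every non-violet marble first: 42 + 33 + 28 + 4 + 37 + 9 + 3 + 24 = 180.
The next 28 draws are then forced to be violet, giving 180 + 28 = 208.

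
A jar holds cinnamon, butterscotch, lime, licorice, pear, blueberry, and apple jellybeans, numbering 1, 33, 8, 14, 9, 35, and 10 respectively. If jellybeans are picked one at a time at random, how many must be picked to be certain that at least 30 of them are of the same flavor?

Treat the 7 flavors as pigeonholes.
In the worst case we take at most 29 of each flavor, but all 1 cinnamon, all 8 lime, all 14 licorice, all 9 pear, and all 10 apple (fewer than 29), giving 1 + 29 + 8 + 14 + 9 + 29 + 10 = 100.
One more jellybean then forces some flavor to 30, so 100 + 1 = 101.

101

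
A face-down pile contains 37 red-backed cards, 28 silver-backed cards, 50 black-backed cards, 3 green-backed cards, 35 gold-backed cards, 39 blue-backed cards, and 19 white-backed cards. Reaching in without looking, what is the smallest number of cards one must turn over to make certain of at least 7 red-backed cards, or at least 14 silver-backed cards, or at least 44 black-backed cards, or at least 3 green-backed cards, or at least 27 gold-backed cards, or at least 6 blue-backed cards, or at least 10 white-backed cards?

105

The worst case stops just short of every target: 6 red-backed, 13 silver-backed, 43 black-backed, 2 green-backed, 26 gold-backed, 5 blue-backed, 9 white-backed — 6 + 13 + 43 + 2 + 26 + 5 + 9 = 104 cards.
One more card must push some back color to its target, so 104 + 1 = 105.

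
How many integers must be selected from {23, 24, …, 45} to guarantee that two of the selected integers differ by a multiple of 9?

Group the integers by remainder mod 9; there are 9 residue classes, each nonempty in this range.
Choosing one from each class (9 integers) avoids any shared remainder.
One more choice must repeat a class, so two differ by a multiple of 9. Hence 9 + 1 = 10.

10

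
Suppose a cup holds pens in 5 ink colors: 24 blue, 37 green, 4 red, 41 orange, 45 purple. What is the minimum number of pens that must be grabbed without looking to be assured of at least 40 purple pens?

To avoid purple pens as long as possible, exhaust the other 4 ink colors first.
The worst case draws every non-purple pen first: 24 + 37 + 4 + 41 = 106.
The next 40 draws are then forced to be purple, giving 106 + 40 = 146.

146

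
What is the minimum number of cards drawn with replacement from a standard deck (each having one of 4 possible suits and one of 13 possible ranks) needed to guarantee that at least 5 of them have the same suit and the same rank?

There are 4 × 13 = 52 (suit, rank) combinations acting as pigeonholes.
With 52 × 4 = 208 cards drawn with replacement from a standard deck we could place exactly 4 in each, with no (suit, rank) pair reaching 5.
One more forces some (suit, rank) pair to hold 5, so 208 + 1 = 209.

209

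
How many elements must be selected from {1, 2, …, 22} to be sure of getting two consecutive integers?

Partition {1, …, 22} into 11 pairs: {1,2}, {3,4}, …, {21,22}.
Choosing 11 integers — say the 11 even numbers 2, 4, …, 22 — takes one from each pair and avoids the property.
Choosing 12 forces two into the same pair by pigeonhole, and those are consecutive. So 12.

12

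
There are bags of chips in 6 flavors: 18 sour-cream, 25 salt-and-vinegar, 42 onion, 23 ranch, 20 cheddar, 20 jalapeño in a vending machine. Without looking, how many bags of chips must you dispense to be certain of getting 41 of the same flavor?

147

In the worst case we take at most 40 of each flavor, but all 18 sour-cream, all 25 salt-and-vinegar, all 23 ranch, all 20 cheddar, and all 20 jalapeño (fewer than 40), giving 18 + 25 + 40 + 23 + 20 + 20 = 146.
One more bag of chips then forces some flavor to 41, so 146 + 1 = 147.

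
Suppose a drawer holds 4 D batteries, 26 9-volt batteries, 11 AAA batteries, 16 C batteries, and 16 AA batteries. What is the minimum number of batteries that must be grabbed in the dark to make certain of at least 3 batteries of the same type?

Treat the 5 types as pigeonholes.
The worst case takes 2 batteries of each type without reaching 3 of any: 5 × 2 = 10.
The next battery must bring some type to 3, so 10 + 1 = 11.

11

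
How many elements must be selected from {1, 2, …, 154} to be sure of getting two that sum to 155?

Partition {1, …, 154} into 77 pairs: {1,154}, {2,153}, …, {77,78}.
Choosing 77 integers — say the integers 1 through 77 — takes one from each pair and avoids the property.
Choosing 78 forces two into the same pair by pigeonhole, and those sum to 155. So 78.

78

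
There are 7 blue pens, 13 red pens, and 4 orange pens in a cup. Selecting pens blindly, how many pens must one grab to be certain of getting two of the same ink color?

4

The worst case takes 1 pen of each ink color without reaching 2 of any: 3 × 1 = 3.
The next pen must bring some ink color to 2, so 3 + 1 = 4.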